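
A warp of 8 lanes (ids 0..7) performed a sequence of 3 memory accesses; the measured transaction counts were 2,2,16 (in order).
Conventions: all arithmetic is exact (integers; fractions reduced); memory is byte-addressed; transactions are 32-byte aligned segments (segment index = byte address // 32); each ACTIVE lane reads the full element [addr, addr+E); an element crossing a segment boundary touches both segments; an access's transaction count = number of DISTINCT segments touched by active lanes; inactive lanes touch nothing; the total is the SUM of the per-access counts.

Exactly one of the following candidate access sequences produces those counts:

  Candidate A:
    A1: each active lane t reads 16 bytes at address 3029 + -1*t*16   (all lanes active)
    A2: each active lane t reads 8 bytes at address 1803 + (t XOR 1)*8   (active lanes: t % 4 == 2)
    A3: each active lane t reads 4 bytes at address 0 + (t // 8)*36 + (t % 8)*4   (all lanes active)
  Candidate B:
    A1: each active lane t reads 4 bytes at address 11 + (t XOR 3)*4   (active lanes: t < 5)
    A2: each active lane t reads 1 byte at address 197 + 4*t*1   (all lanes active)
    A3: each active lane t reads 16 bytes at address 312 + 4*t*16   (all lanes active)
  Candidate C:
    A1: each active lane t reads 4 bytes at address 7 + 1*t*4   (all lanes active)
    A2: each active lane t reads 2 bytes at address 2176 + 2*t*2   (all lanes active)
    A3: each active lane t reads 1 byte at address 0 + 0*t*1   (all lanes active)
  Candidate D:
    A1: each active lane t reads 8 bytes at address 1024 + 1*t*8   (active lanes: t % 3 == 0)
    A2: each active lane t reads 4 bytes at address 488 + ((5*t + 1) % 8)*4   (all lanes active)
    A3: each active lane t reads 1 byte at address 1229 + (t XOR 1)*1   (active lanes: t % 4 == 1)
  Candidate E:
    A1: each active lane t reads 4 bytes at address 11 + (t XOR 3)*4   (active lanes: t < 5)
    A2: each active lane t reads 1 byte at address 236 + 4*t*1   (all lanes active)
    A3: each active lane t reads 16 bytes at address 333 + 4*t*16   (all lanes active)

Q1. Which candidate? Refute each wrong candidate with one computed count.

A: A1 gives 5 transactions, not 2
C: A2 gives 1 transaction, not 2
D: A3 gives 1 transaction, not 16
E: A3 gives 8 transactions, not 16
B: all counts match (2,2,16)

Answer: B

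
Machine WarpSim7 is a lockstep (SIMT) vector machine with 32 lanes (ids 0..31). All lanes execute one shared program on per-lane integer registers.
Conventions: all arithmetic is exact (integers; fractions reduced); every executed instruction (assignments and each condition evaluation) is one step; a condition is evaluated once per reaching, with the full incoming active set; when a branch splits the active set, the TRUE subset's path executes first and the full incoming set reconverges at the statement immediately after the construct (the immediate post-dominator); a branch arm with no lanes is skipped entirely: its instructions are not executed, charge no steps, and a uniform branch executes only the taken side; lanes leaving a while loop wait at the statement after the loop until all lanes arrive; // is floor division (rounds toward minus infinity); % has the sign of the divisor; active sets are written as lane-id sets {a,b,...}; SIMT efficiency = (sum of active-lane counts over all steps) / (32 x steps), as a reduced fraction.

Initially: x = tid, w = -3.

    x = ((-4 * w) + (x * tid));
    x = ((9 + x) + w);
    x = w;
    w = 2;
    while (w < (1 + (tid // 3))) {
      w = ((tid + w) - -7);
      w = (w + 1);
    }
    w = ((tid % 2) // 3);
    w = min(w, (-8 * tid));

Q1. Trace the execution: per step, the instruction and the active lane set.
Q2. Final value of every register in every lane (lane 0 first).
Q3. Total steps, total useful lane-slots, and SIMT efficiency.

step 0: x <- ((-4 * w) + (x * tid))  {0,1,2,3,4,5,6,7,8,9,10,11,12,13,14,15,16,17,18,19,20,21,22,23,24,25,26,27,28,29,30,31}
step 1: x <- ((9 + x) + w)           {0,1,2,3,4,5,6,7,8,9,10,11,12,13,14,15,16,17,18,19,20,21,22,23,24,25,26,27,28,29,30,31}
step 2: x <- w                       {0,1,2,3,4,5,6,7,8,9,10,11,12,13,14,15,16,17,18,19,20,21,22,23,24,25,26,27,28,29,30,31}
step 3: w <- 2                       {0,1,2,3,4,5,6,7,8,9,10,11,12,13,14,15,16,17,18,19,20,21,22,23,24,25,26,27,28,29,30,31}
step 4: eval (w < (1 + (tid // 3)))  {0,1,2,3,4,5,6,7,8,9,10,11,12,13,14,15,16,17,18,19,20,21,22,23,24,25,26,27,28,29,30,31}
step 5: w <- ((tid + w) - -7)        {6,7,8,9,10,11,12,13,14,15,16,17,18,19,20,21,22,23,24,25,26,27,28,29,30,31}
step 6: w <- (w + 1)                 {6,7,8,9,10,11,12,13,14,15,16,17,18,19,20,21,22,23,24,25,26,27,28,29,30,31}
step 7: eval (w < (1 + (tid // 3)))  {6,7,8,9,10,11,12,13,14,15,16,17,18,19,20,21,22,23,24,25,26,27,28,29,30,31}
step 8: w <- ((tid % 2) // 3)        {0,1,2,3,4,5,6,7,8,9,10,11,12,13,14,15,16,17,18,19,20,21,22,23,24,25,26,27,28,29,30,31}
step 9: w <- min(w, (-8 * tid))      {0,1,2,3,4,5,6,7,8,9,10,11,12,13,14,15,16,17,18,19,20,21,22,23,24,25,26,27,28,29,30,31}

Answer: 10 steps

x: -3,-3,-3,-3,-3,-3,-3,-3,-3,-3,-3,-3,-3,-3,-3,-3,-3,-3,-3,-3,-3,-3,-3,-3,-3,-3,-3,-3,-3,-3,-3,-3
w: 0,-8,-16,-24,-32,-40,-48,-56,-64,-72,-80,-88,-96,-104,-112,-120,-128,-136,-144,-152,-160,-168,-176,-184,-192,-200,-208,-216,-224,-232,-240,-248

steps = 10; useful = 302; efficiency = 302/320 = 151/160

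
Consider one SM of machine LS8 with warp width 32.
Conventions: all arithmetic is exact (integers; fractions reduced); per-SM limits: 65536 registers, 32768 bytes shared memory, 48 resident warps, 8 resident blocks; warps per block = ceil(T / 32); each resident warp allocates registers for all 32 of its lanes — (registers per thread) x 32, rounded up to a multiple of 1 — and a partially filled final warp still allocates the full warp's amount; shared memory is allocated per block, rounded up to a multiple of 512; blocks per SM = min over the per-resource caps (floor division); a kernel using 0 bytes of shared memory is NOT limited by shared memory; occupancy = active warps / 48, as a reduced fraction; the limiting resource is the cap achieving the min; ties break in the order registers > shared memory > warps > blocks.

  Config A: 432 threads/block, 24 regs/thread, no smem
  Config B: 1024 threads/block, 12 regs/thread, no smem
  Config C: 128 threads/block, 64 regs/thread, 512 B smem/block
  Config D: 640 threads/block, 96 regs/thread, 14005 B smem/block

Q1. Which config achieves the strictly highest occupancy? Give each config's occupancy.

occupancies: A 7/8, B 2/3, C 2/3, D 5/12

Answer: A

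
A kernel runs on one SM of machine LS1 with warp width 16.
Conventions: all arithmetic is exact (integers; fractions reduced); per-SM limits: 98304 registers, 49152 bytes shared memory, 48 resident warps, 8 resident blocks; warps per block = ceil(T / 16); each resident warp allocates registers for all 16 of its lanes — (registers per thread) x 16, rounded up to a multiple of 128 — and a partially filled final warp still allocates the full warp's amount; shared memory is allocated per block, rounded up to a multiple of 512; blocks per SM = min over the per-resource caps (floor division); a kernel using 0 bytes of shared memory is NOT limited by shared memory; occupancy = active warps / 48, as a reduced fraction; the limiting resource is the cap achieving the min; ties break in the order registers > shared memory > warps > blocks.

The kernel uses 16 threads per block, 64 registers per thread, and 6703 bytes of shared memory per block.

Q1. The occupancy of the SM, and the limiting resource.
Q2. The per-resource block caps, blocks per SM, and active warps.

Answer: occupancy 1/8, limited by shared memory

registers: 96 blocks
shared memory: 6 blocks
warps: 48 blocks
blocks: 8 blocks

Answer: 6 blocks, 6 active warps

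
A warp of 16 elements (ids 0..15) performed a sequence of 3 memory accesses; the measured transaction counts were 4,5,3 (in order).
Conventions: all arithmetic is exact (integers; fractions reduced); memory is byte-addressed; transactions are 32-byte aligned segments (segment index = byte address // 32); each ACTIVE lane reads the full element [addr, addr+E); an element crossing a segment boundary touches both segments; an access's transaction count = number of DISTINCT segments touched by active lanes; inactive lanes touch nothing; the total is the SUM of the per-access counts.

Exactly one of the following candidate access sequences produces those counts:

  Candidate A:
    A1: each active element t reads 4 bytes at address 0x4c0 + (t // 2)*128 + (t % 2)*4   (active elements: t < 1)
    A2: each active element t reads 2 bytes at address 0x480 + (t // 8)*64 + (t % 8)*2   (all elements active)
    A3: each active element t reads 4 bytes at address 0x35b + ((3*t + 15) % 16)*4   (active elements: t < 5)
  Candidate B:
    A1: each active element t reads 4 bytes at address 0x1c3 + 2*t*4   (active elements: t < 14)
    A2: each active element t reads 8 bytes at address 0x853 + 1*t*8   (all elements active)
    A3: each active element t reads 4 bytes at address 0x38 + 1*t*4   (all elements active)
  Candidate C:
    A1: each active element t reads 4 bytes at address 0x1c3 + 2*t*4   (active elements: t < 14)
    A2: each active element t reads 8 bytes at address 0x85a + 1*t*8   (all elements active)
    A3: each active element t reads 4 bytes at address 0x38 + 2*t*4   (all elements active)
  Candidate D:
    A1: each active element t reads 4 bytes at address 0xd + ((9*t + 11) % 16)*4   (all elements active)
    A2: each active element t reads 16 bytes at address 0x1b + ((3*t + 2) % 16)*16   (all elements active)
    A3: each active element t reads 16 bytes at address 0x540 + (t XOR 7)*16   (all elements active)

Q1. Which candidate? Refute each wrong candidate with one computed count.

A: A1 gives 1 transaction, not 4
C: A3 gives 5 transactions, not 3
D: A1 gives 3 transactions, not 4
B: all counts match (4,5,3)

Answer: B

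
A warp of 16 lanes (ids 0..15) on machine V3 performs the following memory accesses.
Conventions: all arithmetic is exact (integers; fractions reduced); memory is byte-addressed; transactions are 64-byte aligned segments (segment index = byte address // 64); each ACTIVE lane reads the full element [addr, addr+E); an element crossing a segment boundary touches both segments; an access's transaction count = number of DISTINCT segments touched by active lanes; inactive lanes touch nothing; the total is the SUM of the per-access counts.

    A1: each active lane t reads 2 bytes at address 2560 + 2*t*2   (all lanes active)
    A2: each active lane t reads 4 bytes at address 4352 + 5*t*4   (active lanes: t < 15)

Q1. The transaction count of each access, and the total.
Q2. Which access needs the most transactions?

A1: 1 transaction
A2: 5 transactions

Answer: 1,5; total 6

Answer: A2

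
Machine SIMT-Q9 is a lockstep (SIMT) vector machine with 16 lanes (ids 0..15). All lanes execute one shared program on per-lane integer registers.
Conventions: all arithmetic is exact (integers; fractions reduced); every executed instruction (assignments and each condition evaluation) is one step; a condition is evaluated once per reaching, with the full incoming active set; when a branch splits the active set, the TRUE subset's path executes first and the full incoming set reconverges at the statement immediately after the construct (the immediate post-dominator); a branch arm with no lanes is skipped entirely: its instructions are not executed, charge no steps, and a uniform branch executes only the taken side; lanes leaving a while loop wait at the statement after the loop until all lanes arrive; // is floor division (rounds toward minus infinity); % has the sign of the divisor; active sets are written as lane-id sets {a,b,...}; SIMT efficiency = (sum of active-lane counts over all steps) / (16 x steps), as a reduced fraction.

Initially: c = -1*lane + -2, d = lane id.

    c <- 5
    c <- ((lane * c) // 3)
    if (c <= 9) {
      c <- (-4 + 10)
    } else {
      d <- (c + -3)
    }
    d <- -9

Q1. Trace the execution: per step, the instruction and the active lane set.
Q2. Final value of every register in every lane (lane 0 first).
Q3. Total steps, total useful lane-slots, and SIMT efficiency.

step 0: c <- 5                       {0,1,2,3,4,5,6,7,8,9,10,11,12,13,14,15}
step 1: c <- ((lane * c) // 3)       {0,1,2,3,4,5,6,7,8,9,10,11,12,13,14,15}
step 2: eval (c <= 9)                {0,1,2,3,4,5,6,7,8,9,10,11,12,13,14,15}
step 3: c <- (-4 + 10)               {0,1,2,3,4,5}
step 4: d <- (c + -3)                {6,7,8,9,10,11,12,13,14,15}
step 5: d <- -9                      {0,1,2,3,4,5,6,7,8,9,10,11,12,13,14,15}

Answer: 6 steps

c: 6,6,6,6,6,6,10,11,13,15,16,18,20,21,23,25
d: -9,-9,-9,-9,-9,-9,-9,-9,-9,-9,-9,-9,-9,-9,-9,-9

steps = 6; useful = 80; efficiency = 80/96 = 5/6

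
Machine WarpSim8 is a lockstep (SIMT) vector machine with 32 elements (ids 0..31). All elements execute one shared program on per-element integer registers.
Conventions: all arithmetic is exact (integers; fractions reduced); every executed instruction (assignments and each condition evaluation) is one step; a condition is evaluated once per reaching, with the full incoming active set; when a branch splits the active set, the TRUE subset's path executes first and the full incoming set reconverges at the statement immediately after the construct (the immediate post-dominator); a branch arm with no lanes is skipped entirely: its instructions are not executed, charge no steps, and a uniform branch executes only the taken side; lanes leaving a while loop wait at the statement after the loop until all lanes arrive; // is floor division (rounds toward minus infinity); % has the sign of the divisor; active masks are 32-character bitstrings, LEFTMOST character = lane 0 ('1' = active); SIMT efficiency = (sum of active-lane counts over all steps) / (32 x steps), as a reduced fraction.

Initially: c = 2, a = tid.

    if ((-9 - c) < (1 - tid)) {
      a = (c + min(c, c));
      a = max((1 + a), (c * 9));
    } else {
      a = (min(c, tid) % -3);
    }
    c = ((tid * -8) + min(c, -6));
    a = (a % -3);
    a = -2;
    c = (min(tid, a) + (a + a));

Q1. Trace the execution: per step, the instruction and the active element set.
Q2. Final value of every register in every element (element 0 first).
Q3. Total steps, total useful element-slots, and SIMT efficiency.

step 0: eval ((-9 - c) < (1 - tid))  11111111111111111111111111111111
step 1: a <- (c + min(c, c))         11111111111100000000000000000000
step 2: a <- max((1 + a), (c * 9))   11111111111100000000000000000000
step 3: a <- (min(c, tid) % -3)      00000000000011111111111111111111
step 4: c <- ((tid * -8) + min(c, -6)) 11111111111111111111111111111111
step 5: a <- (a % -3)                11111111111111111111111111111111
step 6: a <- -2                      11111111111111111111111111111111
step 7: c <- (min(tid, a) + (a + a)) 11111111111111111111111111111111

Answer: 8 steps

c: -6,-6,-6,-6,-6,-6,-6,-6,-6,-6,-6,-6,-6,-6,-6,-6,-6,-6,-6,-6,-6,-6,-6,-6,-6,-6,-6,-6,-6,-6,-6,-6
a: -2,-2,-2,-2,-2,-2,-2,-2,-2,-2,-2,-2,-2,-2,-2,-2,-2,-2,-2,-2,-2,-2,-2,-2,-2,-2,-2,-2,-2,-2,-2,-2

steps = 8; useful = 204; efficiency = 204/256 = 51/64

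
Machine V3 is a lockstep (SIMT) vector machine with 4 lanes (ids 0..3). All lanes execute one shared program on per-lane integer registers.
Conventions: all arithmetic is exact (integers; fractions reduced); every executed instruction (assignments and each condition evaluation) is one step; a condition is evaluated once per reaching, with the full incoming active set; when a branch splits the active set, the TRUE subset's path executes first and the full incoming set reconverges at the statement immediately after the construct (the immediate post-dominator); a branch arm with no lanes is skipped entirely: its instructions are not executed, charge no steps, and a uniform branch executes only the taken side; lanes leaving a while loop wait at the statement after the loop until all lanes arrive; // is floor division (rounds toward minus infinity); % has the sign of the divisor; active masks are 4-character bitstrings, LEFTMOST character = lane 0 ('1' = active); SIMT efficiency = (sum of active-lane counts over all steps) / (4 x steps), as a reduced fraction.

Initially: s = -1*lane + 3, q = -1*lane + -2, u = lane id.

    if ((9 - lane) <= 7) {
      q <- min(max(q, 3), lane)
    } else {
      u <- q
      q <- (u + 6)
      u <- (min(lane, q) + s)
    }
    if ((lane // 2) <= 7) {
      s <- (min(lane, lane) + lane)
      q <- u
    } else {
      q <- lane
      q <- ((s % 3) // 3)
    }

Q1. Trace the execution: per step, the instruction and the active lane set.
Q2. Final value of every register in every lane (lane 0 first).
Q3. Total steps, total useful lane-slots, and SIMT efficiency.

step 0: eval ((9 - lane) <= 7)       1111
step 1: q <- min(max(q, 3), lane)    0011
step 2: u <- q                       1100
step 3: q <- (u + 6)                 1100
step 4: u <- (min(lane, q) + s)      1100
step 5: eval ((lane // 2) <= 7)      1111
step 6: s <- (min(lane, lane) + lane) 1111
step 7: q <- u                       1111

Answer: 8 steps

s: 0,2,4,6
q: 3,3,2,3
u: 3,3,2,3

steps = 8; useful = 24; efficiency = 24/32 = 3/4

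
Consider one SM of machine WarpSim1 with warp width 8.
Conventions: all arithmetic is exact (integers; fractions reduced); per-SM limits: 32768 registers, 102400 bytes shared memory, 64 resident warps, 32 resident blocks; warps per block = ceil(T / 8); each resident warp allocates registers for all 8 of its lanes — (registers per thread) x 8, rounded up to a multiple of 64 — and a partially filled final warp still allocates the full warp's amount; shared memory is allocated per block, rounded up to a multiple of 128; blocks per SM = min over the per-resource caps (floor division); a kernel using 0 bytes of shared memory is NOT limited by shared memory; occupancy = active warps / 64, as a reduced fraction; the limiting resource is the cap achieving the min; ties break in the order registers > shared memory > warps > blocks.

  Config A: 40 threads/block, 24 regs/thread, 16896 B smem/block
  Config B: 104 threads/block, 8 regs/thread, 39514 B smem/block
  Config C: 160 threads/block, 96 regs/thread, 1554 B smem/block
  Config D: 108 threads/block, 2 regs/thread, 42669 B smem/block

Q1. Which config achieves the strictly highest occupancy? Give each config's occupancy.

occupancies: A 15/32, B 13/32, C 5/8, D 7/16

Answer: C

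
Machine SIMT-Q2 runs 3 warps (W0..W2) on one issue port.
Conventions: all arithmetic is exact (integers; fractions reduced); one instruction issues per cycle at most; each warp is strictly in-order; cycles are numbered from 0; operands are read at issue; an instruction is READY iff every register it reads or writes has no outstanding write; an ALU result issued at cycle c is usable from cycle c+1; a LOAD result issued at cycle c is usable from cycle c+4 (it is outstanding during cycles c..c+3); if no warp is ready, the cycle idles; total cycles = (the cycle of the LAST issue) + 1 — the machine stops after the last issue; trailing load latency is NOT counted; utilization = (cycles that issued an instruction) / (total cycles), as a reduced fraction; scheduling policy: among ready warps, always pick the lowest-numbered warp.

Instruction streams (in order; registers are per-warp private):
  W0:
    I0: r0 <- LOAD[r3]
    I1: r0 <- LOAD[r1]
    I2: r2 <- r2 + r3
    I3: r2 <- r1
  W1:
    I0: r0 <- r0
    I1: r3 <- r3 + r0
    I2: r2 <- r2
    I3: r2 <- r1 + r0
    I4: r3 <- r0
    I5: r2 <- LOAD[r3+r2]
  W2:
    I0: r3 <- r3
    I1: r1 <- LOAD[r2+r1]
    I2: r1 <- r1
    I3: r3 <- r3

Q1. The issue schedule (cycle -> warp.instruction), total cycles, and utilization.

cycle 0: W0.I0
cycle 1: W1.I0
cycle 2: W1.I1
cycle 3: W1.I2
cycle 4: W0.I1
cycle 5: W0.I2
cycle 6: W0.I3
cycle 7: W1.I3
cycle 8: W1.I4
cycle 9: W1.I5
cycle 10: W2.I0
cycle 11: W2.I1
cycle 12: idle
cycle 13: idle
cycle 14: idle
cycle 15: W2.I2
cycle 16: W2.I3

Answer: 17 cycles, utilization 14/17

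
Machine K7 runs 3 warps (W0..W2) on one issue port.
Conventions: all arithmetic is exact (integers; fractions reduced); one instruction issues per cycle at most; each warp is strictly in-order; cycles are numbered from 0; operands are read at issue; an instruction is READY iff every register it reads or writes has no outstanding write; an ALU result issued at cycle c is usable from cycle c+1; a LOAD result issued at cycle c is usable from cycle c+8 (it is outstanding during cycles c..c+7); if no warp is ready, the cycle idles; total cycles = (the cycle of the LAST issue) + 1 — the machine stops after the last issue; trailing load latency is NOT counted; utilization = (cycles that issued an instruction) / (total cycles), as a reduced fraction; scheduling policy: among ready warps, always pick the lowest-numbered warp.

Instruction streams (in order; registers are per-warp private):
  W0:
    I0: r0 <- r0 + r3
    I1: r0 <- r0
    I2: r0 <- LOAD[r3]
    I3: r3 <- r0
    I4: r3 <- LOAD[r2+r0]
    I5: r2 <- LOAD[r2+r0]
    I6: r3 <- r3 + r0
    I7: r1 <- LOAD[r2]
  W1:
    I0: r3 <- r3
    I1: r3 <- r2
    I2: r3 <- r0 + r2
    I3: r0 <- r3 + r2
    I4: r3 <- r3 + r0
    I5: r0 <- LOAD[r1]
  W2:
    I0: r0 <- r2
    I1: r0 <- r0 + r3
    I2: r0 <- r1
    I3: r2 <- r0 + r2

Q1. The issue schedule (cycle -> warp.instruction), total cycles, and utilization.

cycle 0: W0.I0
cycle 1: W0.I1
cycle 2: W0.I2
cycle 3: W1.I0
cycle 4: W1.I1
cycle 5: W1.I2
cycle 6: W1.I3
cycle 7: W1.I4
cycle 8: W1.I5
cycle 9: W2.I0
cycle 10: W0.I3
cycle 11: W0.I4
cycle 12: W0.I5
cycle 13: W2.I1
cycle 14: W2.I2
cycle 15: W2.I3
cycle 16: idle
cycle 17: idle
cycle 18: idle
cycle 19: W0.I6
cycle 20: W0.I7

Answer: 21 cycles, utilization 6/7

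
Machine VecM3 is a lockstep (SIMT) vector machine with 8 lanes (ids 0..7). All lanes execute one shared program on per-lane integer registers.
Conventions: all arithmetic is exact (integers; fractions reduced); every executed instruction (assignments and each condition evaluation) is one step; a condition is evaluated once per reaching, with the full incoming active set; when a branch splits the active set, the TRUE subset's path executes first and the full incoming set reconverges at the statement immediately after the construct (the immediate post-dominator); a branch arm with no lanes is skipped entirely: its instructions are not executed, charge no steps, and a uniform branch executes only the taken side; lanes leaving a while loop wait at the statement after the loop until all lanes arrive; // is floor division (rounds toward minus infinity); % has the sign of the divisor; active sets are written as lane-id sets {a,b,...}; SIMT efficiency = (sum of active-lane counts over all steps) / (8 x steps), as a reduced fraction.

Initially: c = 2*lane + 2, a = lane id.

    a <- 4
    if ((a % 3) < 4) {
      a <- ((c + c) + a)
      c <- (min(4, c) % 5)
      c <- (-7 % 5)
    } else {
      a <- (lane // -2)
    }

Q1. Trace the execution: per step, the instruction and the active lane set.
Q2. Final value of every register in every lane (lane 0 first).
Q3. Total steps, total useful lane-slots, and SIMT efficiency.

step 0: a <- 4                       {0,1,2,3,4,5,6,7}
step 1: eval ((a % 3) < 4)           {0,1,2,3,4,5,6,7}
step 2: a <- ((c + c) + a)           {0,1,2,3,4,5,6,7}
step 3: c <- (min(4, c) % 5)         {0,1,2,3,4,5,6,7}
step 4: c <- (-7 % 5)                {0,1,2,3,4,5,6,7}

Answer: 5 steps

c: 3,3,3,3,3,3,3,3
a: 8,12,16,20,24,28,32,36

steps = 5; useful = 40; efficiency = 40/40 = 1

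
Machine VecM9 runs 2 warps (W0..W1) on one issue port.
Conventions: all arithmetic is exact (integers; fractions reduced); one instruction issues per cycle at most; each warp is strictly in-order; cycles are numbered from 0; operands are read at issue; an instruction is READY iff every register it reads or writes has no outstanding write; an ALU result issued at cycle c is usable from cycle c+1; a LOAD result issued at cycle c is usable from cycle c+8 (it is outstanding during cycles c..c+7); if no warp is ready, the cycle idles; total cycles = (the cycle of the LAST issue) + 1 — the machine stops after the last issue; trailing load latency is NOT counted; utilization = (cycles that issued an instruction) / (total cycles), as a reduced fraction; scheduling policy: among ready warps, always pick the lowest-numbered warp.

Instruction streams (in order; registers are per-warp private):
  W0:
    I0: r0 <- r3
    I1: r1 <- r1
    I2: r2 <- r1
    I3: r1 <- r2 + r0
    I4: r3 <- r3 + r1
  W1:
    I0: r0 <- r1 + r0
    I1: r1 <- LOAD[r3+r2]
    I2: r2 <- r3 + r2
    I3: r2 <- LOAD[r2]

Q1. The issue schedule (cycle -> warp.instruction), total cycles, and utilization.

cycle 0: W0.I0
cycle 1: W0.I1
cycle 2: W0.I2
cycle 3: W0.I3
cycle 4: W0.I4
cycle 5: W1.I0
cycle 6: W1.I1
cycle 7: W1.I2
cycle 8: W1.I3

Answer: 9 cycles, utilization 1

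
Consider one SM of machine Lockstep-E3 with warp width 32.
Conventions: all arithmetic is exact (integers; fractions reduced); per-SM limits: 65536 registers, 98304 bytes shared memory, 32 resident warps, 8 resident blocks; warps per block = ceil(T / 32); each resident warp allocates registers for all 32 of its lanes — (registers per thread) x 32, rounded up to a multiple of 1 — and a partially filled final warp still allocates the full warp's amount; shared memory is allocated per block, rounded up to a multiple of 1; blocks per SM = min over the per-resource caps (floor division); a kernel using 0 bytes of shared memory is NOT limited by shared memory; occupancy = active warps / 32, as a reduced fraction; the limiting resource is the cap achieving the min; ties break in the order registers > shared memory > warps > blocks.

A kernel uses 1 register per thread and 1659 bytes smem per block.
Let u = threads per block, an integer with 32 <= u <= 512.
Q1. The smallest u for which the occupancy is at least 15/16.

Answer: u = 97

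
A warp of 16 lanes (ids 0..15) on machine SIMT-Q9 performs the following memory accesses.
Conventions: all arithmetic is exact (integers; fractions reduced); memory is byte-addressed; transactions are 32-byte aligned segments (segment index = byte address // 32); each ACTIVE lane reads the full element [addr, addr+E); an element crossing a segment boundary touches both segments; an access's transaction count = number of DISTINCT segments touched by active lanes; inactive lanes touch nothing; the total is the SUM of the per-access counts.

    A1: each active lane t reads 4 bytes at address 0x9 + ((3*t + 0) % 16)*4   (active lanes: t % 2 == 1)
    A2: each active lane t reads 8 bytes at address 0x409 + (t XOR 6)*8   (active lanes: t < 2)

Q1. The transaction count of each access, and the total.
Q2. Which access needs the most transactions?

A1: 3 transactions
A2: 2 transactions

Answer: 3,2; total 5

Answer: A1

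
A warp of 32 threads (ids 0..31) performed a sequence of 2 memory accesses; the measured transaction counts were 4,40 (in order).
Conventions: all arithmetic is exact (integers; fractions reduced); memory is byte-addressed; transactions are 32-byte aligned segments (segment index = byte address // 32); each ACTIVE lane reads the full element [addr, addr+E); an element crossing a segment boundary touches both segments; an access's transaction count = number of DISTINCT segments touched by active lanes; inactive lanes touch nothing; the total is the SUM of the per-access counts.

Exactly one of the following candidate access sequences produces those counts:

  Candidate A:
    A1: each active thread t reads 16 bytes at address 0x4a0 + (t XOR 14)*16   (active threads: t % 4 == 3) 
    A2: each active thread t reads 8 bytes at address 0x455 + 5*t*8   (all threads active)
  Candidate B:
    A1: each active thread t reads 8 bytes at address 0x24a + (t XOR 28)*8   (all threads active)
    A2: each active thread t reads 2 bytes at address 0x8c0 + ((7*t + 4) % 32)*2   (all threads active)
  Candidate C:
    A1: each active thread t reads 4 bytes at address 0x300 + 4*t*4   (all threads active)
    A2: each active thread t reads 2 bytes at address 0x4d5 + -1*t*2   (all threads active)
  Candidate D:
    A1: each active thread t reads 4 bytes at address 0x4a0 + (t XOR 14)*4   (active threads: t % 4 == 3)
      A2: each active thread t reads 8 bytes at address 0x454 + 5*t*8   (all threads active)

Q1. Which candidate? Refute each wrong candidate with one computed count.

A: A1 gives 8 transactions, not 4
B: A1 gives 9 transactions, not 4
C: A1 gives 16 transactions, not 4
D: all counts match (4,40)

Answer: D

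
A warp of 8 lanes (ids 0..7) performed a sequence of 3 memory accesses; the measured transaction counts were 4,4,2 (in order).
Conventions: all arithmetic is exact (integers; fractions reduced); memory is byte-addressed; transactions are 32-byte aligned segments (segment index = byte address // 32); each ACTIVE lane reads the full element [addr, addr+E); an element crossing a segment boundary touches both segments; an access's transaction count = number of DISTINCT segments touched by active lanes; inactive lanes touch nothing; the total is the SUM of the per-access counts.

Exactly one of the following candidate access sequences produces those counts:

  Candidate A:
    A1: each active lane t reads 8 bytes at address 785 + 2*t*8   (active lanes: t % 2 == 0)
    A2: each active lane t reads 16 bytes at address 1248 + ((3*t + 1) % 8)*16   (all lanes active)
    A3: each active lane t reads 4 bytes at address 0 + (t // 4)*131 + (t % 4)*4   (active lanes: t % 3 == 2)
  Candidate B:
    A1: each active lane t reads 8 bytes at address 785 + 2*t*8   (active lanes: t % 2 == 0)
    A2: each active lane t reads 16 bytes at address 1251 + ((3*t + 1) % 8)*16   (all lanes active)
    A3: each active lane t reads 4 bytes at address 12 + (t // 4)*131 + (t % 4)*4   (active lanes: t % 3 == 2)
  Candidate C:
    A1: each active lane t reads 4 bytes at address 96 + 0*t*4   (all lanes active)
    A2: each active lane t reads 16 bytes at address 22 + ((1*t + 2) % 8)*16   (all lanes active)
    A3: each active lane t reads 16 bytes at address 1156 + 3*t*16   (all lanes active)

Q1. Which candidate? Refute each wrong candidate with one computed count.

B: A2 gives 5 transactions, not 4
C: A1 gives 1 transaction, not 4
A: all counts match (4,4,2)

Answer: A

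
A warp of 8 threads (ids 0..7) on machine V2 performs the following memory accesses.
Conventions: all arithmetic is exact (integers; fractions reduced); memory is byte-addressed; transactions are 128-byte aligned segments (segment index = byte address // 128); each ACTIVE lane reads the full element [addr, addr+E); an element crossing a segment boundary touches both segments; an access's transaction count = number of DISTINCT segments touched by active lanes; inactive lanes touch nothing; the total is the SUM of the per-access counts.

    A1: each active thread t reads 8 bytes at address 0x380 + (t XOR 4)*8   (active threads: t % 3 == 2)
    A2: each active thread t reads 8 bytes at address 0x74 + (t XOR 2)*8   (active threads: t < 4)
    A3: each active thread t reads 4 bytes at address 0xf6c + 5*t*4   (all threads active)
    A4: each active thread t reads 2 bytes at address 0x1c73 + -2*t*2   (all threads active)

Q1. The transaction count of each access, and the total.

A1: 1 transaction
A2: 2 transactions
A3: 2 transactions
A4: 1 transaction

Answer: 1,2,2,1; total 6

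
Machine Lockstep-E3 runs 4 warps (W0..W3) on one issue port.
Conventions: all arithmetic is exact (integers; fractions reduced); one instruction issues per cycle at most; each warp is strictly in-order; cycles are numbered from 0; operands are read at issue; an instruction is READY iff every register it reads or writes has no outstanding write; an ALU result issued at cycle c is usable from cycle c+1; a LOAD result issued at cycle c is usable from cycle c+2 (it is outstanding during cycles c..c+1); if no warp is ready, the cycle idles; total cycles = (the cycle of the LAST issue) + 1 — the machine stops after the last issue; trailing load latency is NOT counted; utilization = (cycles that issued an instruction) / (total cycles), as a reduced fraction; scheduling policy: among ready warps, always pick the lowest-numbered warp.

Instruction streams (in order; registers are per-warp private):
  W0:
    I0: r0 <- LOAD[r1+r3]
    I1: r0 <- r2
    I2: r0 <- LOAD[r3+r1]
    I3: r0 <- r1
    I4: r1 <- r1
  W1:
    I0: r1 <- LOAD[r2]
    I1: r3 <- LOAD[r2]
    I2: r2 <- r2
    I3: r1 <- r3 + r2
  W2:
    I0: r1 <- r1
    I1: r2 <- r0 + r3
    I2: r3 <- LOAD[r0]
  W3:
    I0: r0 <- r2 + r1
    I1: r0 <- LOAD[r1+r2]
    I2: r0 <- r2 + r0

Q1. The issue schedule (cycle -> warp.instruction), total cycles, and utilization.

cycle 0: W0.I0
cycle 1: W1.I0
cycle 2: W0.I1
cycle 3: W0.I2
cycle 4: W1.I1
cycle 5: W0.I3
cycle 6: W0.I4
cycle 7: W1.I2
cycle 8: W1.I3
cycle 9: W2.I0
cycle 10: W2.I1
cycle 11: W2.I2
cycle 12: W3.I0
cycle 13: W3.I1
cycle 14: idle
cycle 15: W3.I2

Answer: 16 cycles, utilization 15/16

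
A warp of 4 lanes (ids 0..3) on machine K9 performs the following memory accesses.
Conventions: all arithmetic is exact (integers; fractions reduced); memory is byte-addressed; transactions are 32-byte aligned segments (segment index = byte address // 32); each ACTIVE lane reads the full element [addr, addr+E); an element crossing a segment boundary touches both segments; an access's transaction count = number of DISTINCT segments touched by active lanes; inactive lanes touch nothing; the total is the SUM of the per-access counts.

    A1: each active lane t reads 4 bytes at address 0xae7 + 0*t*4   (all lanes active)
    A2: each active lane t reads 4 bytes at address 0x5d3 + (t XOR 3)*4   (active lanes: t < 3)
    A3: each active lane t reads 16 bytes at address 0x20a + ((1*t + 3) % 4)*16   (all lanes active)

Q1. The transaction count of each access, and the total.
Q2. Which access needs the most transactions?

A1: 1 transaction
A2: 2 transactions
A3: 3 transactions

Answer: 1,2,3; total 6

Answer: A3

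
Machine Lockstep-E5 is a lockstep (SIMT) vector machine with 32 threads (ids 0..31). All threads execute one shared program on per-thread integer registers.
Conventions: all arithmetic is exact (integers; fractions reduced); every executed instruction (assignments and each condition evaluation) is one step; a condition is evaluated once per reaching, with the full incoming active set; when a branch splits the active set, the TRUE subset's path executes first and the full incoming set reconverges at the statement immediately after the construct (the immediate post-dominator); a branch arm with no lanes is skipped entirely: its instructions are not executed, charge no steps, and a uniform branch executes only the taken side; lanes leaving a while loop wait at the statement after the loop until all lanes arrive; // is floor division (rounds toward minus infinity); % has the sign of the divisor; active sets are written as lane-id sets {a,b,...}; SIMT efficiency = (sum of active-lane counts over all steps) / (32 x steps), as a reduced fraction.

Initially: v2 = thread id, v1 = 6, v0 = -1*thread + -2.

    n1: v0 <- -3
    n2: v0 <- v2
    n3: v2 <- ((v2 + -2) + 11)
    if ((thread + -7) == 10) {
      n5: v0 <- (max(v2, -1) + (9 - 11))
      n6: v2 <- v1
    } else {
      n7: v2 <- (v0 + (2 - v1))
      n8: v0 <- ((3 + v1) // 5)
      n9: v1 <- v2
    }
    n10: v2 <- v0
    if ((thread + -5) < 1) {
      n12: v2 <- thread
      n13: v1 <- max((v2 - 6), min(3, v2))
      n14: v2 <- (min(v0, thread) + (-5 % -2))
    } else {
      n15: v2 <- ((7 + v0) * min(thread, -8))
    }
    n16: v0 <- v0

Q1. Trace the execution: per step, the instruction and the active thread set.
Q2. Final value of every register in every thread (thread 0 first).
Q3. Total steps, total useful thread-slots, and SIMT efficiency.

step 0: v0 <- -3                     {0,1,2,3,4,5,6,7,8,9,10,11,12,13,14,15,16,17,18,19,20,21,22,23,24,25,26,27,28,29,30,31}
step 1: v0 <- v2                     {0,1,2,3,4,5,6,7,8,9,10,11,12,13,14,15,16,17,18,19,20,21,22,23,24,25,26,27,28,29,30,31}
step 2: v2 <- ((v2 + -2) + 11)       {0,1,2,3,4,5,6,7,8,9,10,11,12,13,14,15,16,17,18,19,20,21,22,23,24,25,26,27,28,29,30,31}
step 3: eval ((thread + -7) == 10)   {0,1,2,3,4,5,6,7,8,9,10,11,12,13,14,15,16,17,18,19,20,21,22,23,24,25,26,27,28,29,30,31}
step 4: v0 <- (max(v2, -1) + (9 - 11)) {17}
step 5: v2 <- v1                     {17}
step 6: v2 <- (v0 + (2 - v1))        {0,1,2,3,4,5,6,7,8,9,10,11,12,13,14,15,16,18,19,20,21,22,23,24,25,26,27,28,29,30,31}
step 7: v0 <- ((3 + v1) // 5)        {0,1,2,3,4,5,6,7,8,9,10,11,12,13,14,15,16,18,19,20,21,22,23,24,25,26,27,28,29,30,31}
step 8: v1 <- v2                     {0,1,2,3,4,5,6,7,8,9,10,11,12,13,14,15,16,18,19,20,21,22,23,24,25,26,27,28,29,30,31}
step 9: v2 <- v0                     {0,1,2,3,4,5,6,7,8,9,10,11,12,13,14,15,16,17,18,19,20,21,22,23,24,25,26,27,28,29,30,31}
step 10: eval ((thread + -5) < 1)     {0,1,2,3,4,5,6,7,8,9,10,11,12,13,14,15,16,17,18,19,20,21,22,23,24,25,26,27,28,29,30,31}
step 11: v2 <- thread                 {0,1,2,3,4,5}
step 12: v1 <- max((v2 - 6), min(3, v2)) {0,1,2,3,4,5}
step 13: v2 <- (min(v0, thread) + (-5 % -2)) {0,1,2,3,4,5}
step 14: v2 <- ((7 + v0) * min(thread, -8)) {6,7,8,9,10,11,12,13,14,15,16,17,18,19,20,21,22,23,24,25,26,27,28,29,30,31}
step 15: v0 <- v0                     {0,1,2,3,4,5,6,7,8,9,10,11,12,13,14,15,16,17,18,19,20,21,22,23,24,25,26,27,28,29,30,31}

Answer: 16 steps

v2: -1,0,0,0,0,0,-64,-64,-64,-64,-64,-64,-64,-64,-64,-64,-64,-248,-64,-64,-64,-64,-64,-64,-64,-64,-64,-64,-64,-64,-64,-64
v1: 0,1,2,3,3,3,2,3,4,5,6,7,8,9,10,11,12,6,14,15,16,17,18,19,20,21,22,23,24,25,26,27
v0: 1,1,1,1,1,1,1,1,1,1,1,1,1,1,1,1,1,24,1,1,1,1,1,1,1,1,1,1,1,1,1,1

steps = 16; useful = 363; efficiency = 363/512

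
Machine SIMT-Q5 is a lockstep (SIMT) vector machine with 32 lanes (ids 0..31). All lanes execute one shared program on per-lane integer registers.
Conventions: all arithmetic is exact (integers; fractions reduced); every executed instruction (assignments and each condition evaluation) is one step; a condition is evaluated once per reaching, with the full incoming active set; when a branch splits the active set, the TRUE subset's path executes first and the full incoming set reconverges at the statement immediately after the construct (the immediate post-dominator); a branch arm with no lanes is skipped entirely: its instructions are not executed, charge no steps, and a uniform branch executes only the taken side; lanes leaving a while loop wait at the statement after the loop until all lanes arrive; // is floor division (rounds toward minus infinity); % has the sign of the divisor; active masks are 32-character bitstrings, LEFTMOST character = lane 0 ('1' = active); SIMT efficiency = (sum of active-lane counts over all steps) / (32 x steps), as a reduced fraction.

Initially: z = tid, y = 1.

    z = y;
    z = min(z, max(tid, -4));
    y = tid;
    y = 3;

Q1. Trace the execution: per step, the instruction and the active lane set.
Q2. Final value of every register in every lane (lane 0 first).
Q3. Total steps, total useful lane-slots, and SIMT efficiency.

step 0: z <- y                       11111111111111111111111111111111
step 1: z <- min(z, max(tid, -4))    11111111111111111111111111111111
step 2: y <- tid                     11111111111111111111111111111111
step 3: y <- 3                       11111111111111111111111111111111

Answer: 4 steps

z: 0,1,1,1,1,1,1,1,1,1,1,1,1,1,1,1,1,1,1,1,1,1,1,1,1,1,1,1,1,1,1,1
y: 3,3,3,3,3,3,3,3,3,3,3,3,3,3,3,3,3,3,3,3,3,3,3,3,3,3,3,3,3,3,3,3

steps = 4; useful = 128; efficiency = 128/128 = 1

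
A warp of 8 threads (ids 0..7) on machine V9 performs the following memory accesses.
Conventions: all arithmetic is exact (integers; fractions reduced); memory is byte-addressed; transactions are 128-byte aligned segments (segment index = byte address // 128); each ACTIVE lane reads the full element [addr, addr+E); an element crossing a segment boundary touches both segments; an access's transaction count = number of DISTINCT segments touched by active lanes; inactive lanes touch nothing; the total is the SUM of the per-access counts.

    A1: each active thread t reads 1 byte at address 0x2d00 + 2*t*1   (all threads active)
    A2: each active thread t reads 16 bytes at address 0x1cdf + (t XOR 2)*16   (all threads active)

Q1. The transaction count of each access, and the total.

A1: 1 transaction
A2: 2 transactions

Answer: 1,2; total 3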